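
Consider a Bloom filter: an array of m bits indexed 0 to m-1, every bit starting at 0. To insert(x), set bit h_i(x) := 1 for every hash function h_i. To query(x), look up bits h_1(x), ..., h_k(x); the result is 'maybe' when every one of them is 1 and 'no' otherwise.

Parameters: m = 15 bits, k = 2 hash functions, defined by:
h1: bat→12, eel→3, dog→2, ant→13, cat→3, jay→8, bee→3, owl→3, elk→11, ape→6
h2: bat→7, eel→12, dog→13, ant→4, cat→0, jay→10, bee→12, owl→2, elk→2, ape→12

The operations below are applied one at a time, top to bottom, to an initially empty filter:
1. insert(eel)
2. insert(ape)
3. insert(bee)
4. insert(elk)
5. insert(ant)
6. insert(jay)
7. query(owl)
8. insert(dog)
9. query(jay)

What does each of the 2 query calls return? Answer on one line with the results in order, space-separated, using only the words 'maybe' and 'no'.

Answer: maybe maybe

Derivation:
Start: bits=000000000000000
Op 1: insert eel -> sets bits 3 12 -> bits=000100000000100
Op 2: insert ape -> sets bits 6 12 -> bits=000100100000100
Op 3: insert bee -> sets bits 3 12 -> bits=000100100000100
Op 4: insert elk -> sets bits 2 11 -> bits=001100100001100
Op 5: insert ant -> sets bits 4 13 -> bits=001110100001110
Op 6: insert jay -> sets bits 8 10 -> bits=001110101011110
Op 7: query owl -> checks bit2=1, bit3=1 (all 1) -> maybe
Op 8: insert dog -> sets bits 2 13 -> bits=001110101011110
Op 9: query jay -> checks bit8=1, bit10=1 (all 1) -> maybe
Query results in order: maybe maybe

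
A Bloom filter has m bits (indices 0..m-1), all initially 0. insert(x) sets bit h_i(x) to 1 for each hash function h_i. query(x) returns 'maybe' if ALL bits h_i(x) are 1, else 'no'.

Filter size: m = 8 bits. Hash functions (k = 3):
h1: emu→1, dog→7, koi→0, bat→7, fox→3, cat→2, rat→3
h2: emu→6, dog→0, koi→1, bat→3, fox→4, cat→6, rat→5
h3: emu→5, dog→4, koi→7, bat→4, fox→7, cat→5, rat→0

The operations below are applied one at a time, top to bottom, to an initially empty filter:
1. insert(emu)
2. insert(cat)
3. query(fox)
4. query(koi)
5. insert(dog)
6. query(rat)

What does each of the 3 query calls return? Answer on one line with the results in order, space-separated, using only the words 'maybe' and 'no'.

Answer: no no no

Derivation:
Start: bits=00000000
Op 1: insert emu -> sets bits 1 5 6 -> bits=01000110
Op 2: insert cat -> sets bits 2 5 6 -> bits=01100110
Op 3: query fox -> checks bit3=0, bit4=0, bit7=0 (has a 0) -> no
Op 4: query koi -> checks bit0=0, bit1=1, bit7=0 (has a 0) -> no
Op 5: insert dog -> sets bits 0 4 7 -> bits=11101111
Op 6: query rat -> checks bit0=1, bit3=0, bit5=1 (has a 0) -> no
Query results in order: no no no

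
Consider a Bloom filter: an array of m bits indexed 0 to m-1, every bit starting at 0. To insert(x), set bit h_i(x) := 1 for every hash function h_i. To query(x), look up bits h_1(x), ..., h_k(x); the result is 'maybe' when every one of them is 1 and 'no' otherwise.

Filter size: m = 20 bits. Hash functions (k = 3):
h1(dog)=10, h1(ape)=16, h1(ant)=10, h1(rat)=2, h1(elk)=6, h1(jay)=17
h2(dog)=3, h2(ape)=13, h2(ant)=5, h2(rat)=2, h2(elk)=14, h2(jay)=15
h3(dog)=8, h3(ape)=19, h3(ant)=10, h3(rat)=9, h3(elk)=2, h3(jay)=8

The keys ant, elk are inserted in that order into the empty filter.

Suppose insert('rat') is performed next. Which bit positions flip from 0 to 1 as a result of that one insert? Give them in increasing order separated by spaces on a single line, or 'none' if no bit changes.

Answer: 9

Derivation:
Start: bits=00000000000000000000
After insert 'ant': sets bits 5 10 -> bits=00000100001000000000
After insert 'elk': sets bits 2 6 14 -> bits=00100110001000100000
insert 'rat' would touch bits 2 9; currently bit2=1, bit9=0
Bits that are 0 among those (would change 0->1): 9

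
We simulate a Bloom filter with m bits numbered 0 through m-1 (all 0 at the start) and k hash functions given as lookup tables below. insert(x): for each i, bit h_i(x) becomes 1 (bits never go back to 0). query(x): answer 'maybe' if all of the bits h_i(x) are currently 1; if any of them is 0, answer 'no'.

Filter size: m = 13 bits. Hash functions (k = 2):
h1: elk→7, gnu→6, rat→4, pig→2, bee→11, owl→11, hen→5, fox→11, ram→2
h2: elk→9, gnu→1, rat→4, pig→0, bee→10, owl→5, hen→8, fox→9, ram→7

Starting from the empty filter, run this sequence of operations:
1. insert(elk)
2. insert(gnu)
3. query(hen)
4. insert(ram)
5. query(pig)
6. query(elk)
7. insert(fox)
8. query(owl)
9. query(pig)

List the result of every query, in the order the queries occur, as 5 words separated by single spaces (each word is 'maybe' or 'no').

Answer: no no maybe no no

Derivation:
Start: bits=0000000000000
Op 1: insert elk -> sets bits 7 9 -> bits=0000000101000
Op 2: insert gnu -> sets bits 1 6 -> bits=0100001101000
Op 3: query hen -> checks bit5=0, bit8=0 (has a 0) -> no
Op 4: insert ram -> sets bits 2 7 -> bits=0110001101000
Op 5: query pig -> checks bit0=0, bit2=1 (has a 0) -> no
Op 6: query elk -> checks bit7=1, bit9=1 (all 1) -> maybe
Op 7: insert fox -> sets bits 9 11 -> bits=0110001101010
Op 8: query owl -> checks bit5=0, bit11=1 (has a 0) -> no
Op 9: query pig -> checks bit0=0, bit2=1 (has a 0) -> no
Query results in order: no no maybe no no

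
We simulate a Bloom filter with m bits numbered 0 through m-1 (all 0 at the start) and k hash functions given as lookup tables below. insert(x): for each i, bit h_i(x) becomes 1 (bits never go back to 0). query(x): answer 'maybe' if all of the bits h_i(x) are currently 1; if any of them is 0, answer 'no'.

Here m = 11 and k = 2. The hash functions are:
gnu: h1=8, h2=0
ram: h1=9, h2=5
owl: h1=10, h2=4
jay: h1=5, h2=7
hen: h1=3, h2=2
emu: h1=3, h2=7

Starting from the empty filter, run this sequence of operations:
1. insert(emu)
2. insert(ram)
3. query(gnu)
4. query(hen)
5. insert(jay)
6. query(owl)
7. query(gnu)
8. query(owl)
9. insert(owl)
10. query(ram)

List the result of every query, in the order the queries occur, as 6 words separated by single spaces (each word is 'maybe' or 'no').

Start: bits=00000000000
Op 1: insert emu -> sets bits 3 7 -> bits=00010001000
Op 2: insert ram -> sets bits 5 9 -> bits=00010101010
Op 3: query gnu -> checks bit0=0, bit8=0 (has a 0) -> no
Op 4: query hen -> checks bit2=0, bit3=1 (has a 0) -> no
Op 5: insert jay -> sets bits 5 7 -> bits=00010101010
Op 6: query owl -> checks bit4=0, bit10=0 (has a 0) -> no
Op 7: query gnu -> checks bit0=0, bit8=0 (has a 0) -> no
Op 8: query owl -> checks bit4=0, bit10=0 (has a 0) -> no
Op 9: insert owl -> sets bits 4 10 -> bits=00011101011
Op 10: query ram -> checks bit5=1, bit9=1 (all 1) -> maybe
Query results in order: no no no no no maybe

Answer: no no no no no maybe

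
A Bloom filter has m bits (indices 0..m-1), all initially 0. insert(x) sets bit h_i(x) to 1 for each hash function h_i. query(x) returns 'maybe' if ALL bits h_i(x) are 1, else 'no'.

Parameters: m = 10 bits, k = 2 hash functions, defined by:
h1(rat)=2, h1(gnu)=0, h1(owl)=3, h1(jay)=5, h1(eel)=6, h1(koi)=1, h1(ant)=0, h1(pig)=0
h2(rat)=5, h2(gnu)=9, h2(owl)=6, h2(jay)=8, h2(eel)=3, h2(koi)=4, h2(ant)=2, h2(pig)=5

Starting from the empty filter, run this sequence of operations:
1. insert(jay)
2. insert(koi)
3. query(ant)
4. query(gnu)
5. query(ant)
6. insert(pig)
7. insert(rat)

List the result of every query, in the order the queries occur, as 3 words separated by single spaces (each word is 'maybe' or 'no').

Start: bits=0000000000
Op 1: insert jay -> sets bits 5 8 -> bits=0000010010
Op 2: insert koi -> sets bits 1 4 -> bits=0100110010
Op 3: query ant -> checks bit0=0, bit2=0 (has a 0) -> no
Op 4: query gnu -> checks bit0=0, bit9=0 (has a 0) -> no
Op 5: query ant -> checks bit0=0, bit2=0 (has a 0) -> no
Op 6: insert pig -> sets bits 0 5 -> bits=1100110010
Op 7: insert rat -> sets bits 2 5 -> bits=1110110010
Query results in order: no no no

Answer: no no no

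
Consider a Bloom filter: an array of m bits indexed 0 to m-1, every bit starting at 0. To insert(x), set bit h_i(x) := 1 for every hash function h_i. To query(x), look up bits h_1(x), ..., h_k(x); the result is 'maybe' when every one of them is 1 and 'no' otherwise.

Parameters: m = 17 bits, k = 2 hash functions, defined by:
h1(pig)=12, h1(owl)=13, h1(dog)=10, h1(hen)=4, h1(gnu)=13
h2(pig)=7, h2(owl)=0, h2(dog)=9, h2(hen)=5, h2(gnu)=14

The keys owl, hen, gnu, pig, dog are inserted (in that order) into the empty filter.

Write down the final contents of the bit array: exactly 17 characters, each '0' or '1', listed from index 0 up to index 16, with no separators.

Answer: 10001101011011100

Derivation:
Start: bits=00000000000000000
After insert 'owl': sets bits 0 13 -> bits=10000000000001000
After insert 'hen': sets bits 4 5 -> bits=10001100000001000
After insert 'gnu': sets bits 13 14 -> bits=10001100000001100
After insert 'pig': sets bits 7 12 -> bits=10001101000011100
After insert 'dog': sets bits 9 10 -> bits=10001101011011100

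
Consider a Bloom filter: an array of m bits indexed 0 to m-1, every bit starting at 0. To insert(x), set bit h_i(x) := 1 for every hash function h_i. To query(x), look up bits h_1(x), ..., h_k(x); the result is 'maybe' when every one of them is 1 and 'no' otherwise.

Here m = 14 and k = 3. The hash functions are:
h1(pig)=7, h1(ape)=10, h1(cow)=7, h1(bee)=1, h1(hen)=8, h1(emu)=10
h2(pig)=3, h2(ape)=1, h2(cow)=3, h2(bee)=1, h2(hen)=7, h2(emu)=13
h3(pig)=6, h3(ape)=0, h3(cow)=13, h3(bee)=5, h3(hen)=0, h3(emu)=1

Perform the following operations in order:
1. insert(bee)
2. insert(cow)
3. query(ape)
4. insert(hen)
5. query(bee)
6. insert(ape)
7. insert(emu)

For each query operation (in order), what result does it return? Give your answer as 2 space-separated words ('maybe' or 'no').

Answer: no maybe

Derivation:
Start: bits=00000000000000
Op 1: insert bee -> sets bits 1 5 -> bits=01000100000000
Op 2: insert cow -> sets bits 3 7 13 -> bits=01010101000001
Op 3: query ape -> checks bit0=0, bit1=1, bit10=0 (has a 0) -> no
Op 4: insert hen -> sets bits 0 7 8 -> bits=11010101100001
Op 5: query bee -> checks bit1=1, bit5=1 (all 1) -> maybe
Op 6: insert ape -> sets bits 0 1 10 -> bits=11010101101001
Op 7: insert emu -> sets bits 1 10 13 -> bits=11010101101001
Query results in order: no maybe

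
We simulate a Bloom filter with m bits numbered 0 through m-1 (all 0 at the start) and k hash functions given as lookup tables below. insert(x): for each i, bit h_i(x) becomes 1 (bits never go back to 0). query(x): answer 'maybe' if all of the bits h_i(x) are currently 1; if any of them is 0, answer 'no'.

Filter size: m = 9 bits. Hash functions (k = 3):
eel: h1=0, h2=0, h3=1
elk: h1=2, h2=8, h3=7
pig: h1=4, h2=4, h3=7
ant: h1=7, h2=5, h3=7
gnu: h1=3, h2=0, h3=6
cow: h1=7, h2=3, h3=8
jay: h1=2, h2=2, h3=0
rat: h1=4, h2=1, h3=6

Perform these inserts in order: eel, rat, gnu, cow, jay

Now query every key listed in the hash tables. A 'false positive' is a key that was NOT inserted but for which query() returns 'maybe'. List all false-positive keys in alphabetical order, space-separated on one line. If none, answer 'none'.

Answer: elk pig

Derivation:
Start: bits=000000000
After insert 'eel': sets bits 0 1 -> bits=110000000
After insert 'rat': sets bits 1 4 6 -> bits=110010100
After insert 'gnu': sets bits 0 3 6 -> bits=110110100
After insert 'cow': sets bits 3 7 8 -> bits=110110111
After insert 'jay': sets bits 0 2 -> bits=111110111
Not inserted: ant elk pig — query each against bits=111110111:
query ant: checks bit5=0, bit7=1 (has a 0) -> no => not a false positive
query elk: checks bit2=1, bit7=1, bit8=1 (all 1) -> maybe => FALSE POSITIVE
query pig: checks bit4=1, bit7=1 (all 1) -> maybe => FALSE POSITIVE
False positives (alphabetical): elk pig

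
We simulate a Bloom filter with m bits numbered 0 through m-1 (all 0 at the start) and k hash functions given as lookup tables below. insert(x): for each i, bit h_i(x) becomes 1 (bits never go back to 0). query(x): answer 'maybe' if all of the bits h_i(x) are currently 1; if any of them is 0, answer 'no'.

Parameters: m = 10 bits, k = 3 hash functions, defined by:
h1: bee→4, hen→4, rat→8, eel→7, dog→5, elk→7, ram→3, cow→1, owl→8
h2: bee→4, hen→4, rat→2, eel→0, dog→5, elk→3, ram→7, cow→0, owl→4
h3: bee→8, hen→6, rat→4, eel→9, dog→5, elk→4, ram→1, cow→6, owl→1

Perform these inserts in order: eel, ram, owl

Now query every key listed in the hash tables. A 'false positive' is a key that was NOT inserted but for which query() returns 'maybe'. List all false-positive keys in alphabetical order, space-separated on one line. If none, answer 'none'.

Start: bits=0000000000
After insert 'eel': sets bits 0 7 9 -> bits=1000000101
After insert 'ram': sets bits 1 3 7 -> bits=1101000101
After insert 'owl': sets bits 1 4 8 -> bits=1101100111
Not inserted: bee cow dog elk hen rat — query each against bits=1101100111:
query bee: checks bit4=1, bit8=1 (all 1) -> maybe => FALSE POSITIVE
query cow: checks bit0=1, bit1=1, bit6=0 (has a 0) -> no => not a false positive
query dog: checks bit5=0 (has a 0) -> no => not a false positive
query elk: checks bit3=1, bit4=1, bit7=1 (all 1) -> maybe => FALSE POSITIVE
query hen: checks bit4=1, bit6=0 (has a 0) -> no => not a false positive
query rat: checks bit2=0, bit4=1, bit8=1 (has a 0) -> no => not a false positive
False positives (alphabetical): bee elk

Answer: bee elk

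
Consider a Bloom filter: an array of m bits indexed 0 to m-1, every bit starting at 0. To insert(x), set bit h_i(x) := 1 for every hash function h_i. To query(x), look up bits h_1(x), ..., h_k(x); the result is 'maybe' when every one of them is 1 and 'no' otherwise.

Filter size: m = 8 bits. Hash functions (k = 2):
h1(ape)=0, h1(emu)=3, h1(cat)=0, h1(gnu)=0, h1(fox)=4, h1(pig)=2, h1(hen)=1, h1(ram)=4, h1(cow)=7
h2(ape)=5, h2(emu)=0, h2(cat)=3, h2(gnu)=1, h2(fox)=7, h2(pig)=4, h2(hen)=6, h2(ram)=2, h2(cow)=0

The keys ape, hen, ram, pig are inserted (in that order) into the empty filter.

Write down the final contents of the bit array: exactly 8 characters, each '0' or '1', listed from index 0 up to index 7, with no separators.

Answer: 11101110

Derivation:
Start: bits=00000000
After insert 'ape': sets bits 0 5 -> bits=10000100
After insert 'hen': sets bits 1 6 -> bits=11000110
After insert 'ram': sets bits 2 4 -> bits=11101110
After insert 'pig': sets bits 2 4 -> bits=11101110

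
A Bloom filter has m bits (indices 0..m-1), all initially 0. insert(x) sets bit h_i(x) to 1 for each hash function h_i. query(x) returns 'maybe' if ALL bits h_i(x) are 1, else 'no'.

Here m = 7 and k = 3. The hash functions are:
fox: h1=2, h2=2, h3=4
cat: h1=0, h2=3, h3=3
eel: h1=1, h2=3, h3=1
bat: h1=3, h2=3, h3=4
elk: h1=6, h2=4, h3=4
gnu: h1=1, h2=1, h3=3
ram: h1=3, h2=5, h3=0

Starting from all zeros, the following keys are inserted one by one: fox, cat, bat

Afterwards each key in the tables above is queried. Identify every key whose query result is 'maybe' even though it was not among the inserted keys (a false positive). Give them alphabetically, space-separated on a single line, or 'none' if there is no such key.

Answer: none

Derivation:
Start: bits=0000000
After insert 'fox': sets bits 2 4 -> bits=0010100
After insert 'cat': sets bits 0 3 -> bits=1011100
After insert 'bat': sets bits 3 4 -> bits=1011100
Not inserted: eel elk gnu ram — query each against bits=1011100:
query eel: checks bit1=0, bit3=1 (has a 0) -> no => not a false positive
query elk: checks bit4=1, bit6=0 (has a 0) -> no => not a false positive
query gnu: checks bit1=0, bit3=1 (has a 0) -> no => not a false positive
query ram: checks bit0=1, bit3=1, bit5=0 (has a 0) -> no => not a false positive
False positives (alphabetical): none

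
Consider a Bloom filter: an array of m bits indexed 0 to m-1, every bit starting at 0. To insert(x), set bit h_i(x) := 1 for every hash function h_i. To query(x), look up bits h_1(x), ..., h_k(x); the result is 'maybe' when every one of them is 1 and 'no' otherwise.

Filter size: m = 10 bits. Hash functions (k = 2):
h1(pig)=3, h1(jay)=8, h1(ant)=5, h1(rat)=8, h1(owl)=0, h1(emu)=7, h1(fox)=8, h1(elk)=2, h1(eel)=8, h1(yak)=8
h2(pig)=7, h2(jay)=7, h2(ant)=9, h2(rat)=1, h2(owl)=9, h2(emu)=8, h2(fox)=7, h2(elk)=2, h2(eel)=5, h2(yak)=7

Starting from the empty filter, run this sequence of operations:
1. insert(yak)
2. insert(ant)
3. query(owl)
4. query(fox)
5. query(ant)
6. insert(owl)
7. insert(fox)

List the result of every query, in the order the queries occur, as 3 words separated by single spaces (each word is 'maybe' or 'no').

Answer: no maybe maybe

Derivation:
Start: bits=0000000000
Op 1: insert yak -> sets bits 7 8 -> bits=0000000110
Op 2: insert ant -> sets bits 5 9 -> bits=0000010111
Op 3: query owl -> checks bit0=0, bit9=1 (has a 0) -> no
Op 4: query fox -> checks bit7=1, bit8=1 (all 1) -> maybe
Op 5: query ant -> checks bit5=1, bit9=1 (all 1) -> maybe
Op 6: insert owl -> sets bits 0 9 -> bits=1000010111
Op 7: insert fox -> sets bits 7 8 -> bits=1000010111
Query results in order: no maybe maybe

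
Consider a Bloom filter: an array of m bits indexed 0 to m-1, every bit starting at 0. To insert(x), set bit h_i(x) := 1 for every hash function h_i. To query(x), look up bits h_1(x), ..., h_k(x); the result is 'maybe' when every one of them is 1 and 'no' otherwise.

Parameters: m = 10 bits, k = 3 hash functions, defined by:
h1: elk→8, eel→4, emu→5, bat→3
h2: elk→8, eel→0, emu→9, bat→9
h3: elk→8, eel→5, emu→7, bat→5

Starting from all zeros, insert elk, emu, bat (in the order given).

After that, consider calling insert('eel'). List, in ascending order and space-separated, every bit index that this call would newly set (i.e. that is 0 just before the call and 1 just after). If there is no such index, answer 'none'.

Answer: 0 4

Derivation:
Start: bits=0000000000
After insert 'elk': sets bits 8 -> bits=0000000010
After insert 'emu': sets bits 5 7 9 -> bits=0000010111
After insert 'bat': sets bits 3 5 9 -> bits=0001010111
insert 'eel' would touch bits 0 4 5; currently bit0=0, bit4=0, bit5=1
Bits that are 0 among those (would change 0->1): 0 4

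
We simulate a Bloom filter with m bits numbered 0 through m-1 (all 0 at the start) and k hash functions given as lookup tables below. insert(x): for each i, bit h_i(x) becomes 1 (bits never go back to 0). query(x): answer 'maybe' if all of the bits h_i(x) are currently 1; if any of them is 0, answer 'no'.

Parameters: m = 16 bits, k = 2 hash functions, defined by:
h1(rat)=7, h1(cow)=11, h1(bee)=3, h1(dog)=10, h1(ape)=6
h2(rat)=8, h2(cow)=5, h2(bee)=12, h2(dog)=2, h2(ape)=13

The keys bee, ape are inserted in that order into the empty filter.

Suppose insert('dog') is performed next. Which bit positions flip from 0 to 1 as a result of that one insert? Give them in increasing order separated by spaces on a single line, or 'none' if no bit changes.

Answer: 2 10

Derivation:
Start: bits=0000000000000000
After insert 'bee': sets bits 3 12 -> bits=0001000000001000
After insert 'ape': sets bits 6 13 -> bits=0001001000001100
insert 'dog' would touch bits 2 10; currently bit2=0, bit10=0
Bits that are 0 among those (would change 0->1): 2 10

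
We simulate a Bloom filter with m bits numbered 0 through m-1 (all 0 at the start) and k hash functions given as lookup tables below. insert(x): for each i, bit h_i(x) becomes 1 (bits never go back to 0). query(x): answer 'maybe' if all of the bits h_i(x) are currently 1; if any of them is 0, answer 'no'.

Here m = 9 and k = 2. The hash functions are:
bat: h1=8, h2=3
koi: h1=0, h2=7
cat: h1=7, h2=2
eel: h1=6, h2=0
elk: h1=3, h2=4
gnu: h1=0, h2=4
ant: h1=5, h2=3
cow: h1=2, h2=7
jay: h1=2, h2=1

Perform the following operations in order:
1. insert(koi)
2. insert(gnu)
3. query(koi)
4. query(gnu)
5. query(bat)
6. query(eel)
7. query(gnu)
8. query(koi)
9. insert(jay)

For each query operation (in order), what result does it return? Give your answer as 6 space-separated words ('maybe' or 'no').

Answer: maybe maybe no no maybe maybe

Derivation:
Start: bits=000000000
Op 1: insert koi -> sets bits 0 7 -> bits=100000010
Op 2: insert gnu -> sets bits 0 4 -> bits=100010010
Op 3: query koi -> checks bit0=1, bit7=1 (all 1) -> maybe
Op 4: query gnu -> checks bit0=1, bit4=1 (all 1) -> maybe
Op 5: query bat -> checks bit3=0, bit8=0 (has a 0) -> no
Op 6: query eel -> checks bit0=1, bit6=0 (has a 0) -> no
Op 7: query gnu -> checks bit0=1, bit4=1 (all 1) -> maybe
Op 8: query koi -> checks bit0=1, bit7=1 (all 1) -> maybe
Op 9: insert jay -> sets bits 1 2 -> bits=111010010
Query results in order: maybe maybe no no maybe maybe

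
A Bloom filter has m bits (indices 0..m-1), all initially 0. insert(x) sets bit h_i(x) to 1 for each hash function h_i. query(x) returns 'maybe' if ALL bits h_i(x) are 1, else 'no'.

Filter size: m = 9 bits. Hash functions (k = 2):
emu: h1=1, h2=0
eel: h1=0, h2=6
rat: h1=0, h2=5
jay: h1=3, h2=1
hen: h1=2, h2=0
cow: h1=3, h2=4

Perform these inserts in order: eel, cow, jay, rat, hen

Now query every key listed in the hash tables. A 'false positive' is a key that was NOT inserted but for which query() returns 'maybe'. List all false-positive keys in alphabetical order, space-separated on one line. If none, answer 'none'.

Answer: emu

Derivation:
Start: bits=000000000
After insert 'eel': sets bits 0 6 -> bits=100000100
After insert 'cow': sets bits 3 4 -> bits=100110100
After insert 'jay': sets bits 1 3 -> bits=110110100
After insert 'rat': sets bits 0 5 -> bits=110111100
After insert 'hen': sets bits 0 2 -> bits=111111100
Not inserted: emu — query each against bits=111111100:
query emu: checks bit0=1, bit1=1 (all 1) -> maybe => FALSE POSITIVE
False positives (alphabetical): emu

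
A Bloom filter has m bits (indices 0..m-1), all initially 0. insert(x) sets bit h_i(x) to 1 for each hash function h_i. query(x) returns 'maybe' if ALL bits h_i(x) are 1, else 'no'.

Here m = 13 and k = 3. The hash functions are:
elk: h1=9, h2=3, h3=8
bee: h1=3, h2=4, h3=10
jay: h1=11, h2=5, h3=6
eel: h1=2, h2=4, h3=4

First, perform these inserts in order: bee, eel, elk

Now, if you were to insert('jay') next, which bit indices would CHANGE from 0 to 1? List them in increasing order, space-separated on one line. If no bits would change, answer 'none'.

Start: bits=0000000000000
After insert 'bee': sets bits 3 4 10 -> bits=0001100000100
After insert 'eel': sets bits 2 4 -> bits=0011100000100
After insert 'elk': sets bits 3 8 9 -> bits=0011100011100
insert 'jay' would touch bits 5 6 11; currently bit5=0, bit6=0, bit11=0
Bits that are 0 among those (would change 0->1): 5 6 11

Answer: 5 6 11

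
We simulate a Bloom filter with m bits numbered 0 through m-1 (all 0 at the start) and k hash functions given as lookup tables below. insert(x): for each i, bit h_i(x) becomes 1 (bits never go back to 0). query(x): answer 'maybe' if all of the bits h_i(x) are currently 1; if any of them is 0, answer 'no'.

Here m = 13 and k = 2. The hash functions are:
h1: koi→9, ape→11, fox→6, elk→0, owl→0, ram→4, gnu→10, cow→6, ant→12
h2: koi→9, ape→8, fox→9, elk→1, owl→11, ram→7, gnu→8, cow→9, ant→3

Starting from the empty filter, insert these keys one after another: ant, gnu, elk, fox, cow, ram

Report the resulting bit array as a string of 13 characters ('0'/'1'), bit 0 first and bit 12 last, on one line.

Answer: 1101101111101

Derivation:
Start: bits=0000000000000
After insert 'ant': sets bits 3 12 -> bits=0001000000001
After insert 'gnu': sets bits 8 10 -> bits=0001000010101
After insert 'elk': sets bits 0 1 -> bits=1101000010101
After insert 'fox': sets bits 6 9 -> bits=1101001011101
After insert 'cow': sets bits 6 9 -> bits=1101001011101
After insert 'ram': sets bits 4 7 -> bits=1101101111101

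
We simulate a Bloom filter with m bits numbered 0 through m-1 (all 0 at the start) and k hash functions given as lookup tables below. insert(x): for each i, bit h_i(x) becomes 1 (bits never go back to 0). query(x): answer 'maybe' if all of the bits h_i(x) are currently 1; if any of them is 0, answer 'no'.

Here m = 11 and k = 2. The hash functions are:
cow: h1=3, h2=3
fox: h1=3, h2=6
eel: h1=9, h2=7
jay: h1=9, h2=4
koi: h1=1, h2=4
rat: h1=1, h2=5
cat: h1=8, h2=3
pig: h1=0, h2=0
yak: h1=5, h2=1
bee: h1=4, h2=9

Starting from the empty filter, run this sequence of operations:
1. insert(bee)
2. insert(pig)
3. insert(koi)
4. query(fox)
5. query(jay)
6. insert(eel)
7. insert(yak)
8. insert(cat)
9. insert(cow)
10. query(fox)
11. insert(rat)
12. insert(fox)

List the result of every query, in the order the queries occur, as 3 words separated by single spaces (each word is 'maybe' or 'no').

Answer: no maybe no

Derivation:
Start: bits=00000000000
Op 1: insert bee -> sets bits 4 9 -> bits=00001000010
Op 2: insert pig -> sets bits 0 -> bits=10001000010
Op 3: insert koi -> sets bits 1 4 -> bits=11001000010
Op 4: query fox -> checks bit3=0, bit6=0 (has a 0) -> no
Op 5: query jay -> checks bit4=1, bit9=1 (all 1) -> maybe
Op 6: insert eel -> sets bits 7 9 -> bits=11001001010
Op 7: insert yak -> sets bits 1 5 -> bits=11001101010
Op 8: insert cat -> sets bits 3 8 -> bits=11011101110
Op 9: insert cow -> sets bits 3 -> bits=11011101110
Op 10: query fox -> checks bit3=1, bit6=0 (has a 0) -> no
Op 11: insert rat -> sets bits 1 5 -> bits=11011101110
Op 12: insert fox -> sets bits 3 6 -> bits=11011111110
Query results in order: no maybe no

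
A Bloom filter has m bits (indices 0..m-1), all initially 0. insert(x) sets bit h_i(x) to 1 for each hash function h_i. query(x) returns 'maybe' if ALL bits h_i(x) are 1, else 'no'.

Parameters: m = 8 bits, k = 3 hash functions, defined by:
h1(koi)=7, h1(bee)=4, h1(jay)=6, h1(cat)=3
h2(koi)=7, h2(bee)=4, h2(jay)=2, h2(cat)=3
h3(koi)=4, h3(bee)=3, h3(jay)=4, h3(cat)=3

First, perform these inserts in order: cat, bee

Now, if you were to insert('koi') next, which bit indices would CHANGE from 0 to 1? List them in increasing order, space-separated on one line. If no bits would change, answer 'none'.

Answer: 7

Derivation:
Start: bits=00000000
After insert 'cat': sets bits 3 -> bits=00010000
After insert 'bee': sets bits 3 4 -> bits=00011000
insert 'koi' would touch bits 4 7; currently bit4=1, bit7=0
Bits that are 0 among those (would change 0->1): 7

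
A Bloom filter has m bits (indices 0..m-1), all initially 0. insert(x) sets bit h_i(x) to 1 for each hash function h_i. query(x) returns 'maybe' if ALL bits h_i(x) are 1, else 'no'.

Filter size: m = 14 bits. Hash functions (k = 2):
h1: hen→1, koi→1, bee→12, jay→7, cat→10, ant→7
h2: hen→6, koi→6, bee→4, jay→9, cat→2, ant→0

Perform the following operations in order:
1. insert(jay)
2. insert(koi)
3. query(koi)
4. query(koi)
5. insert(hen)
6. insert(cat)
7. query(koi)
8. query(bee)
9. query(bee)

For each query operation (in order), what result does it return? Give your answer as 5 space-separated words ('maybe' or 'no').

Answer: maybe maybe maybe no no

Derivation:
Start: bits=00000000000000
Op 1: insert jay -> sets bits 7 9 -> bits=00000001010000
Op 2: insert koi -> sets bits 1 6 -> bits=01000011010000
Op 3: query koi -> checks bit1=1, bit6=1 (all 1) -> maybe
Op 4: query koi -> checks bit1=1, bit6=1 (all 1) -> maybe
Op 5: insert hen -> sets bits 1 6 -> bits=01000011010000
Op 6: insert cat -> sets bits 2 10 -> bits=01100011011000
Op 7: query koi -> checks bit1=1, bit6=1 (all 1) -> maybe
Op 8: query bee -> checks bit4=0, bit12=0 (has a 0) -> no
Op 9: query bee -> checks bit4=0, bit12=0 (has a 0) -> no
Query results in order: maybe maybe maybe no no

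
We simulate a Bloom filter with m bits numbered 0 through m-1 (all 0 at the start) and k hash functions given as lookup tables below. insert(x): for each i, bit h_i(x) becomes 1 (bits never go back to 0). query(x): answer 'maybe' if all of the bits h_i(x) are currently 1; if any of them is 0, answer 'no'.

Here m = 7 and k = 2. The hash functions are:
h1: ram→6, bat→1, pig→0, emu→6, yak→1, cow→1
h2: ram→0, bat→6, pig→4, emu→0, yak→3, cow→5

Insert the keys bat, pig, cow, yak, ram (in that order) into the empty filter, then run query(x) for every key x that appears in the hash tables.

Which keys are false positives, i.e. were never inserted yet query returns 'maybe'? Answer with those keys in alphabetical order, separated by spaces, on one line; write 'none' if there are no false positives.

Answer: emu

Derivation:
Start: bits=0000000
After insert 'bat': sets bits 1 6 -> bits=0100001
After insert 'pig': sets bits 0 4 -> bits=1100101
After insert 'cow': sets bits 1 5 -> bits=1100111
After insert 'yak': sets bits 1 3 -> bits=1101111
After insert 'ram': sets bits 0 6 -> bits=1101111
Not inserted: emu — query each against bits=1101111:
query emu: checks bit0=1, bit6=1 (all 1) -> maybe => FALSE POSITIVE
False positives (alphabetical): emu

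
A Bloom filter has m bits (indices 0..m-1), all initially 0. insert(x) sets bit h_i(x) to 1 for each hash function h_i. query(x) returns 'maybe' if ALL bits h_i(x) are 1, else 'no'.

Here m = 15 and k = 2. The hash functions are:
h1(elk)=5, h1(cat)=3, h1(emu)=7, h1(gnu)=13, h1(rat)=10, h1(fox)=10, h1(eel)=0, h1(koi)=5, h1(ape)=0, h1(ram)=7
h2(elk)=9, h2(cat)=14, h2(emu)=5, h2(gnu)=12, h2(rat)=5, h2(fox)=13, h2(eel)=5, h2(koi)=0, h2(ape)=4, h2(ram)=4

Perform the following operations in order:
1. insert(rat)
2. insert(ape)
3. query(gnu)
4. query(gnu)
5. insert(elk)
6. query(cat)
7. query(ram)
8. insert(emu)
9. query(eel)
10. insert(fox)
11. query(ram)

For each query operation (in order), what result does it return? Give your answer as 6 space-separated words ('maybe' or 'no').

Answer: no no no no maybe maybe

Derivation:
Start: bits=000000000000000
Op 1: insert rat -> sets bits 5 10 -> bits=000001000010000
Op 2: insert ape -> sets bits 0 4 -> bits=100011000010000
Op 3: query gnu -> checks bit12=0, bit13=0 (has a 0) -> no
Op 4: query gnu -> checks bit12=0, bit13=0 (has a 0) -> no
Op 5: insert elk -> sets bits 5 9 -> bits=100011000110000
Op 6: query cat -> checks bit3=0, bit14=0 (has a 0) -> no
Op 7: query ram -> checks bit4=1, bit7=0 (has a 0) -> no
Op 8: insert emu -> sets bits 5 7 -> bits=100011010110000
Op 9: query eel -> checks bit0=1, bit5=1 (all 1) -> maybe
Op 10: insert fox -> sets bits 10 13 -> bits=100011010110010
Op 11: query ram -> checks bit4=1, bit7=1 (all 1) -> maybe
Query results in order: no no no no maybe maybe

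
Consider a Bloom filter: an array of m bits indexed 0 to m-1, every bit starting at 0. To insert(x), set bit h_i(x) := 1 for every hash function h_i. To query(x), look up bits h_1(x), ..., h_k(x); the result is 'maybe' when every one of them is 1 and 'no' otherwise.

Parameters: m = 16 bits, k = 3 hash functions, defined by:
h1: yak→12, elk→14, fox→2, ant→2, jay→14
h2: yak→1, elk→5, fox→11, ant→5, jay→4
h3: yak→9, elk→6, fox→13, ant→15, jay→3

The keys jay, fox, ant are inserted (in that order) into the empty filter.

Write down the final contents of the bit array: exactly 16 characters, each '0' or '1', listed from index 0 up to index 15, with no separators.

Answer: 0011110000010111

Derivation:
Start: bits=0000000000000000
After insert 'jay': sets bits 3 4 14 -> bits=0001100000000010
After insert 'fox': sets bits 2 11 13 -> bits=0011100000010110
After insert 'ant': sets bits 2 5 15 -> bits=0011110000010111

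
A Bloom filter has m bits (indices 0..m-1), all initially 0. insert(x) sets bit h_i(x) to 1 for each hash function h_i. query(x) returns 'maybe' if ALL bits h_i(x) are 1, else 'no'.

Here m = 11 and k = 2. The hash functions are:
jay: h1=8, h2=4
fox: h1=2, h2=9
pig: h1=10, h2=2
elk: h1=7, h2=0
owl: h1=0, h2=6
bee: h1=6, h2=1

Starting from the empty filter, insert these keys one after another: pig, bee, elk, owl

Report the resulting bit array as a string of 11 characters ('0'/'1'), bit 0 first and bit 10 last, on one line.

Start: bits=00000000000
After insert 'pig': sets bits 2 10 -> bits=00100000001
After insert 'bee': sets bits 1 6 -> bits=01100010001
After insert 'elk': sets bits 0 7 -> bits=11100011001
After insert 'owl': sets bits 0 6 -> bits=11100011001

Answer: 11100011001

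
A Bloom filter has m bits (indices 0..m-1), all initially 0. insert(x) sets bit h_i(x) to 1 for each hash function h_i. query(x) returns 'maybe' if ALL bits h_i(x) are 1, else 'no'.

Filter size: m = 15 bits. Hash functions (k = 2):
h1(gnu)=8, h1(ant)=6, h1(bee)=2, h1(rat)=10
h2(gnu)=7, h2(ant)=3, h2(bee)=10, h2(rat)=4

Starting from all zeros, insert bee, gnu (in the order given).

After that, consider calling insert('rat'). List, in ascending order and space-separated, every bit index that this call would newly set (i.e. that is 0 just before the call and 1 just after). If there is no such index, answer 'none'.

Answer: 4

Derivation:
Start: bits=000000000000000
After insert 'bee': sets bits 2 10 -> bits=001000000010000
After insert 'gnu': sets bits 7 8 -> bits=001000011010000
insert 'rat' would touch bits 4 10; currently bit4=0, bit10=1
Bits that are 0 among those (would change 0->1): 4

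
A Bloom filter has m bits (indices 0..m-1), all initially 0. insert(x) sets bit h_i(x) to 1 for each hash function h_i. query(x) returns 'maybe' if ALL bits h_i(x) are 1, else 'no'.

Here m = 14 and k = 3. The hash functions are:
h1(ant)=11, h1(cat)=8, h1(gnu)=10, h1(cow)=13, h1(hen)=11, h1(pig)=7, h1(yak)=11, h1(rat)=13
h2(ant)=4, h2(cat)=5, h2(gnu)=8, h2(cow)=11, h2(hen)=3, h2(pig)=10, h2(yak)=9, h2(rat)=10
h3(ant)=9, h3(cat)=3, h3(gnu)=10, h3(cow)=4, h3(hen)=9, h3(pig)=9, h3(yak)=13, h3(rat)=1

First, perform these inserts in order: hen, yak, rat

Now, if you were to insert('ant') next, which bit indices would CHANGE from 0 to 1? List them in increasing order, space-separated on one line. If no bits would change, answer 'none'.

Start: bits=00000000000000
After insert 'hen': sets bits 3 9 11 -> bits=00010000010100
After insert 'yak': sets bits 9 11 13 -> bits=00010000010101
After insert 'rat': sets bits 1 10 13 -> bits=01010000011101
insert 'ant' would touch bits 4 9 11; currently bit4=0, bit9=1, bit11=1
Bits that are 0 among those (would change 0->1): 4

Answer: 4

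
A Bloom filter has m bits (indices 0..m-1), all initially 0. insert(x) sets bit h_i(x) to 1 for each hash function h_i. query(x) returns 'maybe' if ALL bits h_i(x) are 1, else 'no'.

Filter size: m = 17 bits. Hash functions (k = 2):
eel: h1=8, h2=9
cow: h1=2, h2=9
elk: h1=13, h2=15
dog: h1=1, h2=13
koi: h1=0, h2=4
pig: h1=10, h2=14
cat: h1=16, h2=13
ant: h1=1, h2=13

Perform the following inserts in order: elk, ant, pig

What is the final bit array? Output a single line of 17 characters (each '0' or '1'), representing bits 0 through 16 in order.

Answer: 01000000001001110

Derivation:
Start: bits=00000000000000000
After insert 'elk': sets bits 13 15 -> bits=00000000000001010
After insert 'ant': sets bits 1 13 -> bits=01000000000001010
After insert 'pig': sets bits 10 14 -> bits=01000000001001110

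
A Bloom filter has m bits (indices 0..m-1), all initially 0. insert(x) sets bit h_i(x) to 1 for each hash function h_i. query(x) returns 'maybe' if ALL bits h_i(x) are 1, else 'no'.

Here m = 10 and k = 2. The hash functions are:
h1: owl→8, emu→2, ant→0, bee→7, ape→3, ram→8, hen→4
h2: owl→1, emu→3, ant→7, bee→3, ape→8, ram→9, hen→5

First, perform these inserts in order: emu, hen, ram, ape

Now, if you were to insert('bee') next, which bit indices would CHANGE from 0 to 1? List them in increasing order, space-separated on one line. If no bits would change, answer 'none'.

Start: bits=0000000000
After insert 'emu': sets bits 2 3 -> bits=0011000000
After insert 'hen': sets bits 4 5 -> bits=0011110000
After insert 'ram': sets bits 8 9 -> bits=0011110011
After insert 'ape': sets bits 3 8 -> bits=0011110011
insert 'bee' would touch bits 3 7; currently bit3=1, bit7=0
Bits that are 0 among those (would change 0->1): 7

Answer: 7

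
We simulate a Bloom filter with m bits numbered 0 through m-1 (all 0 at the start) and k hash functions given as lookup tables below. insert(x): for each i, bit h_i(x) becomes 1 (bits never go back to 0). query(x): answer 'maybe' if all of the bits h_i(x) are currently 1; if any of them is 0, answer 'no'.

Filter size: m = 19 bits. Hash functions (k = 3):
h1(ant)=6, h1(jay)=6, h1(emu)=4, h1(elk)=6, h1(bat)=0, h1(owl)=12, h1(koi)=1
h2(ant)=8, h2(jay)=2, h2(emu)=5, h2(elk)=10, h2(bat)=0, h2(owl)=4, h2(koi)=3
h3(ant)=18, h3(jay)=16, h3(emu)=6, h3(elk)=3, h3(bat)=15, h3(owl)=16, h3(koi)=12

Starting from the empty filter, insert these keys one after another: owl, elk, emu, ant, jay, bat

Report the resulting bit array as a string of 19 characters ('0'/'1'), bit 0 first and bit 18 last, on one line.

Start: bits=0000000000000000000
After insert 'owl': sets bits 4 12 16 -> bits=0000100000001000100
After insert 'elk': sets bits 3 6 10 -> bits=0001101000101000100
After insert 'emu': sets bits 4 5 6 -> bits=0001111000101000100
After insert 'ant': sets bits 6 8 18 -> bits=0001111010101000101
After insert 'jay': sets bits 2 6 16 -> bits=0011111010101000101
After insert 'bat': sets bits 0 15 -> bits=1011111010101001101

Answer: 1011111010101001101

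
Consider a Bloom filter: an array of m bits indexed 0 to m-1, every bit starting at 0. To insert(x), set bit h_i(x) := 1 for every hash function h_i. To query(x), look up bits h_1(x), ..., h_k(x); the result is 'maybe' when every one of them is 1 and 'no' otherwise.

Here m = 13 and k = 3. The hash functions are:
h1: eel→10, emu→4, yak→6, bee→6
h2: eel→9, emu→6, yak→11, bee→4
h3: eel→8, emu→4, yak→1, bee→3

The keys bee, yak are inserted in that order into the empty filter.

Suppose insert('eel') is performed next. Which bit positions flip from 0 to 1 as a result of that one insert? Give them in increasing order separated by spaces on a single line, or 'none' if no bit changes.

Answer: 8 9 10

Derivation:
Start: bits=0000000000000
After insert 'bee': sets bits 3 4 6 -> bits=0001101000000
After insert 'yak': sets bits 1 6 11 -> bits=0101101000010
insert 'eel' would touch bits 8 9 10; currently bit8=0, bit9=0, bit10=0
Bits that are 0 among those (would change 0->1): 8 9 10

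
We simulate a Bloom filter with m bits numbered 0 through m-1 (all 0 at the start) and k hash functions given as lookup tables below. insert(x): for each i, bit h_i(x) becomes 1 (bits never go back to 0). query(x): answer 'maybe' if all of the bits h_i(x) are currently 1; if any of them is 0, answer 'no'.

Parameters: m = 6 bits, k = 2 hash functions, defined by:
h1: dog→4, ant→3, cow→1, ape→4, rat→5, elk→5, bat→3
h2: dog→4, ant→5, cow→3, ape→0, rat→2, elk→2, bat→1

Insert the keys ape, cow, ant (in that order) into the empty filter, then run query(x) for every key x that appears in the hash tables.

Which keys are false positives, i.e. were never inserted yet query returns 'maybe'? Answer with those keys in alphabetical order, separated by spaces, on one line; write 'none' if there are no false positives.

Answer: bat dog

Derivation:
Start: bits=000000
After insert 'ape': sets bits 0 4 -> bits=100010
After insert 'cow': sets bits 1 3 -> bits=110110
After insert 'ant': sets bits 3 5 -> bits=110111
Not inserted: bat dog elk rat — query each against bits=110111:
query bat: checks bit1=1, bit3=1 (all 1) -> maybe => FALSE POSITIVE
query dog: checks bit4=1 (all 1) -> maybe => FALSE POSITIVE
query elk: checks bit2=0, bit5=1 (has a 0) -> no => not a false positive
query rat: checks bit2=0, bit5=1 (has a 0) -> no => not a false positive
False positives (alphabetical): bat dog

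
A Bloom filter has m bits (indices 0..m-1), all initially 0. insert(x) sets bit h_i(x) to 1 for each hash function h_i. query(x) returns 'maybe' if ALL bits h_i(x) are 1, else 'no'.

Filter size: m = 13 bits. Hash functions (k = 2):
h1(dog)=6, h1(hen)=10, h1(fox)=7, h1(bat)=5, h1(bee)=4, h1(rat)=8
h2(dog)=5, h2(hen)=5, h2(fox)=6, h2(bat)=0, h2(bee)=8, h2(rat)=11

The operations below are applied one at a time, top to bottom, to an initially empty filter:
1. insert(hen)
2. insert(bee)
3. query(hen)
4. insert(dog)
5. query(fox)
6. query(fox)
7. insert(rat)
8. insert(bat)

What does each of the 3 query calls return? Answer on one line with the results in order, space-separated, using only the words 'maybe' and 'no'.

Answer: maybe no no

Derivation:
Start: bits=0000000000000
Op 1: insert hen -> sets bits 5 10 -> bits=0000010000100
Op 2: insert bee -> sets bits 4 8 -> bits=0000110010100
Op 3: query hen -> checks bit5=1, bit10=1 (all 1) -> maybe
Op 4: insert dog -> sets bits 5 6 -> bits=0000111010100
Op 5: query fox -> checks bit6=1, bit7=0 (has a 0) -> no
Op 6: query fox -> checks bit6=1, bit7=0 (has a 0) -> no
Op 7: insert rat -> sets bits 8 11 -> bits=0000111010110
Op 8: insert bat -> sets bits 0 5 -> bits=1000111010110
Query results in order: maybe no no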